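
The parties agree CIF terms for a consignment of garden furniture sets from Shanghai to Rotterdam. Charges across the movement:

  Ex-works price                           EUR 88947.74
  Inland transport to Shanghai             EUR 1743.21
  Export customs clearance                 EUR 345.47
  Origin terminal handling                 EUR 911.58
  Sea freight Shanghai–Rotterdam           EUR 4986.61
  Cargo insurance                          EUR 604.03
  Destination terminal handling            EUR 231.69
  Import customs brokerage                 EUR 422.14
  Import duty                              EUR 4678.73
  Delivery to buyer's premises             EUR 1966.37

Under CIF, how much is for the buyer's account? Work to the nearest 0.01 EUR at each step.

CIF: the seller pays costs through ocean freight and marine insurance to the destination port.
Seller's account: goods 88947.74 + inland to port 1743.21 + export clearance 345.47 + origin terminal 911.58 + freight 4986.61 + insurance 604.03 = 97538.64
Buyer's account: destination terminal 231.69 + brokerage 422.14 + duty 4678.73 + delivery 1966.37 = 7298.93

Buyer's account: EUR 7298.93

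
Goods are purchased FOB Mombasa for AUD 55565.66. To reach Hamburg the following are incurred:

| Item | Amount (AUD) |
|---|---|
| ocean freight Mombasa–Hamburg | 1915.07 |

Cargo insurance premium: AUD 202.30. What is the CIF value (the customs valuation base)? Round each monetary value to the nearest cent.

CIF value: AUD 57683.03

CIF = FOB price + freight + insurance
CIF = 55565.66 + 1915.07 + 202.30 = 57683.03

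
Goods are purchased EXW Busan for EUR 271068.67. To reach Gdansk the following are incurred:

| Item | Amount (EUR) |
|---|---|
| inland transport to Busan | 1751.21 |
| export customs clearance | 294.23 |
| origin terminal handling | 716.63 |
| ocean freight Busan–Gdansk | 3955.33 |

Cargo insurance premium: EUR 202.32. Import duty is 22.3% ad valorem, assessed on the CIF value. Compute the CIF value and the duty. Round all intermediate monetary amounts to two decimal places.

CIF value: EUR 277988.39; import duty: EUR 61991.41

CIF = EXW price + pre-shipment costs + freight + insurance
CIF = 271068.67 + 1751.21 + 294.23 + 716.63 + 3955.33 + 202.32 = 277988.39
Import duty = 277988.39 × 22.3% = 61991.41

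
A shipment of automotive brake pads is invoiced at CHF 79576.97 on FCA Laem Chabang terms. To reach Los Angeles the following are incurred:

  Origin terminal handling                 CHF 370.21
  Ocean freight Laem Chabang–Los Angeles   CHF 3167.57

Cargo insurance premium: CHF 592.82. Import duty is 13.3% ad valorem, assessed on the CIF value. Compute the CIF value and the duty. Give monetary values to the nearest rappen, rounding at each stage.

CIF = FCA price + pre-shipment costs + freight + insurance
CIF = 79576.97 + 370.21 + 3167.57 + 592.82 = 83707.57
Import duty = 83707.57 × 13.3% = 11133.11

CIF value: CHF 83707.57; import duty: CHF 11133.11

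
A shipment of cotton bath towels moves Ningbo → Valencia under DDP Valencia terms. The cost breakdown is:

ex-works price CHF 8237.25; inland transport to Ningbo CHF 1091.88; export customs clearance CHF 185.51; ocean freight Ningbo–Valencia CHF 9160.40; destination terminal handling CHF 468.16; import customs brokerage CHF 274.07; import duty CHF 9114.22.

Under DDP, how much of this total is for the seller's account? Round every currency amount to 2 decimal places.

DDP: the seller bears all costs including import duty.
Seller's account: goods 8237.25 + inland to port 1091.88 + export clearance 185.51 + freight 9160.40 + destination terminal 468.16 + brokerage 274.07 + duty 9114.22 = 28531.49
Buyer's account: 0.00

Seller's account: CHF 28531.49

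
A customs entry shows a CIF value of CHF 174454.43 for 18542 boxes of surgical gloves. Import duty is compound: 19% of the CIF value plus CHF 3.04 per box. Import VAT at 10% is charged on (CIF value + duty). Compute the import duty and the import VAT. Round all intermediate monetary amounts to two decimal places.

Ad valorem component: 174454.43 × 19% = 33146.34
Specific component: 18542 × 3.04 = 56367.68
Import duty = 33146.34 + 56367.68 = 89514.02
VAT base = CIF + duty = 174454.43 + 89514.02 = 263968.45
Import VAT = 263968.45 × 10% = 26396.85

Import duty: CHF 89514.02; import VAT: CHF 26396.85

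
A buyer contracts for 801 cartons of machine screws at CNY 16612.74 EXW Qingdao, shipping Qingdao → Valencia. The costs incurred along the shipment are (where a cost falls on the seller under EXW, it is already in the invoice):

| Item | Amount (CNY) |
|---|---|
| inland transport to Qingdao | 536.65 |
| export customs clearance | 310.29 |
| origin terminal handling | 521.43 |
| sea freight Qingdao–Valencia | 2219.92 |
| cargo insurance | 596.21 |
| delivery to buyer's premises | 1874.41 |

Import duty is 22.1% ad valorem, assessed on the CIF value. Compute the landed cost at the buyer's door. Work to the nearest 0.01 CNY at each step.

Total landed cost: CNY 27267.84

EXW: the seller makes goods available at their premises; the buyer bears all onward costs.
CIF value = EXW price + inland to port + export clearance + origin terminal + freight + insurance = 16612.74 + 536.65 + 310.29 + 521.43 + 2219.92 + 596.21 = 20797.24
Import duty = 20797.24 × 22.1% = 4596.19
Buyer bears: inland to port 536.65 + export clearance 310.29 + origin terminal 521.43 + freight 2219.92 + insurance 596.21 + delivery 1874.41 + duty 4596.19 = 10655.10
Landed cost = invoice 16612.74 + 10655.10 = 27267.84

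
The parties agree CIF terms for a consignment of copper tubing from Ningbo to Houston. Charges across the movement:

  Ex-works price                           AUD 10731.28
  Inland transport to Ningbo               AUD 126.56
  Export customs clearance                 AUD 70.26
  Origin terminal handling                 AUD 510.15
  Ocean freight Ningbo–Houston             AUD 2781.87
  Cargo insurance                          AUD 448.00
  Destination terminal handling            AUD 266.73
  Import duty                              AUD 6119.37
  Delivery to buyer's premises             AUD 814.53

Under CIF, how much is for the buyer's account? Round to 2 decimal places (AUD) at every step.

CIF: the seller pays costs through ocean freight and marine insurance to the destination port.
Seller's account: goods 10731.28 + inland to port 126.56 + export clearance 70.26 + origin terminal 510.15 + freight 2781.87 + insurance 448.00 = 14668.12
Buyer's account: destination terminal 266.73 + duty 6119.37 + delivery 814.53 = 7200.63

Buyer's account: AUD 7200.63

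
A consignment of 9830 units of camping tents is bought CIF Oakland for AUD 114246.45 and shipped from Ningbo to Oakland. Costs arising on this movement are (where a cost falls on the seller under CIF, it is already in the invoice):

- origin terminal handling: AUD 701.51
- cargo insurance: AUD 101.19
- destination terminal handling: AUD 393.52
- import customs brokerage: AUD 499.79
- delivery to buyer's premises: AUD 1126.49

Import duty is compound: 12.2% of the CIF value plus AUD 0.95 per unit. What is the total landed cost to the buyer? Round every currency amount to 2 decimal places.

Total landed cost: AUD 139542.82

CIF: the seller pays costs through ocean freight and marine insurance to the destination port.
Already in the invoice (seller's account under CIF): origin terminal, insurance — exclude.
The CIF price already equals the CIF value: 114246.45
Ad valorem component: 114246.45 × 12.2% = 13938.07
Specific component: 9830 × 0.95 = 9338.50
Import duty = 13938.07 + 9338.50 = 23276.57
Buyer bears: destination terminal 393.52 + brokerage 499.79 + delivery 1126.49 + duty 23276.57 = 25296.37
Landed cost = invoice 114246.45 + 25296.37 = 139542.82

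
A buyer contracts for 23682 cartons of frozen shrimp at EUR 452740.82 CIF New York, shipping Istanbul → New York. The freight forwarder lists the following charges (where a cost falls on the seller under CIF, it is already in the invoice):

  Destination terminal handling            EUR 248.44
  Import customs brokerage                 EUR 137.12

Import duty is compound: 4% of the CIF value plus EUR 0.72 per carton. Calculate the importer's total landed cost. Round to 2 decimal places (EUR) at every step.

CIF: the seller pays costs through ocean freight and marine insurance to the destination port.
The CIF price already equals the CIF value: 452740.82
Ad valorem component: 452740.82 × 4% = 18109.63
Specific component: 23682 × 0.72 = 17051.04
Import duty = 18109.63 + 17051.04 = 35160.67
Buyer bears: destination terminal 248.44 + brokerage 137.12 + duty 35160.67 = 35546.23
Landed cost = invoice 452740.82 + 35546.23 = 488287.05

Total landed cost: EUR 488287.05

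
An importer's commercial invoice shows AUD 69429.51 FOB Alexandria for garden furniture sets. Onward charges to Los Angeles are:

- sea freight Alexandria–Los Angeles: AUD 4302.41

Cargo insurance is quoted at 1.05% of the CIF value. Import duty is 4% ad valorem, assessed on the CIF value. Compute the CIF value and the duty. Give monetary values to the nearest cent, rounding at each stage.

Let C be the CIF value. C = FOB price + freight + 1.05% × C
C − 1.05% × C = 69429.51 + 4302.41
0.9895 × C = 73731.92
C = 73731.92 / 0.9895 = 74514.32
Insurance premium = 1.05% × 74514.32 = 782.40
Import duty = 74514.32 × 4% = 2980.57

CIF value: AUD 74514.32; import duty: AUD 2980.57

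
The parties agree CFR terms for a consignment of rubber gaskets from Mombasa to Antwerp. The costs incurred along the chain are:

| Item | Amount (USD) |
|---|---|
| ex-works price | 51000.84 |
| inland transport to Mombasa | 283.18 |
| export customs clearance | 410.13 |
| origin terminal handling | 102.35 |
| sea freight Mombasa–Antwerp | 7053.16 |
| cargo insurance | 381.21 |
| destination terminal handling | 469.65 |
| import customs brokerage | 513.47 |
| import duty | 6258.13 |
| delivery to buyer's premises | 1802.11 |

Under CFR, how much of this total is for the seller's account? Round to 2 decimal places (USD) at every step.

CFR: the seller pays costs through ocean freight to the destination port, but not insurance.
Seller's account: goods 51000.84 + inland to port 283.18 + export clearance 410.13 + origin terminal 102.35 + freight 7053.16 = 58849.66
Buyer's account: insurance 381.21 + destination terminal 469.65 + brokerage 513.47 + duty 6258.13 + delivery 1802.11 = 9424.57

Seller's account: USD 58849.66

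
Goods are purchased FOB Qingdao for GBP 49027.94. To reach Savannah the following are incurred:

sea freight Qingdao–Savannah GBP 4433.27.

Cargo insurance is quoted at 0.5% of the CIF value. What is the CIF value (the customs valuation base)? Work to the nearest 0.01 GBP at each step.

Let C be the CIF value. C = FOB price + freight + 0.5% × C
C − 0.5% × C = 49027.94 + 4433.27
0.995 × C = 53461.21
C = 53461.21 / 0.995 = 53729.86
Insurance premium = 0.5% × 53729.86 = 268.65

CIF value: GBP 53729.86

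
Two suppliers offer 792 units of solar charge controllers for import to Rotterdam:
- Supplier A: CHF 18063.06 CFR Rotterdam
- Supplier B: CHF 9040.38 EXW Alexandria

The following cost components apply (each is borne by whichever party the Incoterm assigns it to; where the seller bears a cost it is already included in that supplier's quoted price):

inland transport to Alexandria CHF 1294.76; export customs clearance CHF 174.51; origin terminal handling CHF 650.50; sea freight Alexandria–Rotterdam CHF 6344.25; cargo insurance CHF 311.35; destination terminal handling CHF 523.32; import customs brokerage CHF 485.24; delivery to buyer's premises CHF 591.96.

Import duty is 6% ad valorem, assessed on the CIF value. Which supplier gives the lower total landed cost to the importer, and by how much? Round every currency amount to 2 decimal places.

Supplier A (CFR):
CIF value = CFR price + insurance = 18063.06 + 311.35 = 18374.41
Import duty = 18374.41 × 6% = 1102.46
Buyer bears (A): 311.35 + 523.32 + 485.24 + 591.96 = 1911.87
Landed cost (A) = invoice 18063.06 + 1911.87 + duty 1102.46 = 21077.39
Supplier B (EXW):
CIF value = EXW price + inland to port + export clearance + origin terminal + freight + insurance = 9040.38 + 1294.76 + 174.51 + 650.50 + 6344.25 + 311.35 = 17815.75
Import duty = 17815.75 × 6% = 1068.95
Buyer bears (B): 1294.76 + 174.51 + 650.50 + 6344.25 + 311.35 + 523.32 + 485.24 + 591.96 = 10375.89
Landed cost (B) = invoice 9040.38 + 10375.89 + duty 1068.95 = 20485.22
Difference = |21077.39 − 20485.22| = 592.17

Supplier B is cheaper by CHF 592.17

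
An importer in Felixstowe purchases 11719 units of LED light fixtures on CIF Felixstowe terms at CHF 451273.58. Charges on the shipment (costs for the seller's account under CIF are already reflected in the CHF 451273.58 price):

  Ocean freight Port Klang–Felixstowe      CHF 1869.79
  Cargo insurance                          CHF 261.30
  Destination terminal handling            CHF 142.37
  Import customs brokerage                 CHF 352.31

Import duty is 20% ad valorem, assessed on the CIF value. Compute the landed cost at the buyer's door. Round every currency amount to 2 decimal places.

CIF: the seller pays costs through ocean freight and marine insurance to the destination port.
Already in the invoice (seller's account under CIF): freight, insurance — exclude.
The CIF price already equals the CIF value: 451273.58
Import duty = 451273.58 × 20% = 90254.72
Buyer bears: destination terminal 142.37 + brokerage 352.31 + duty 90254.72 = 90749.40
Landed cost = invoice 451273.58 + 90749.40 = 542022.98

Total landed cost: CHF 542022.98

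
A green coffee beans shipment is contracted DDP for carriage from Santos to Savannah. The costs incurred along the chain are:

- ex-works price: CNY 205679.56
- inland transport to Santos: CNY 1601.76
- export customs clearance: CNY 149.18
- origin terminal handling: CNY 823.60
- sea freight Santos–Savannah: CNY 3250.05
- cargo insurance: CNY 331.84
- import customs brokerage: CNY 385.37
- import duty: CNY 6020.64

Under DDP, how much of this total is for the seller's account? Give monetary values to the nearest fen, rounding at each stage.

Seller's account: CNY 218242.00

DDP: the seller bears all costs including import duty.
Seller's account: goods 205679.56 + inland to port 1601.76 + export clearance 149.18 + origin terminal 823.60 + freight 3250.05 + insurance 331.84 + brokerage 385.37 + duty 6020.64 = 218242.00
Buyer's account: 0.00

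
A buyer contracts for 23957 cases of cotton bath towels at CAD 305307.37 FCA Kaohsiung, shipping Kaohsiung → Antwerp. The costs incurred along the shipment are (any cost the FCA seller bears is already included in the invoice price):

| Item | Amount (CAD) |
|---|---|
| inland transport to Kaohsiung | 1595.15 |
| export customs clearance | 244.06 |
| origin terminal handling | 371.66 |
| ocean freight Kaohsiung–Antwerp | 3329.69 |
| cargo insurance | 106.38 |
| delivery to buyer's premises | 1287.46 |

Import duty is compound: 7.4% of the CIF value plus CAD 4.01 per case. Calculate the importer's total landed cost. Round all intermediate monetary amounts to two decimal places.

FCA: the seller delivers export-cleared goods to the carrier; the buyer bears costs from that point.
Already in the invoice (seller's account under FCA): inland to port, export clearance — exclude.
CIF value = FCA price + origin terminal + freight + insurance = 305307.37 + 371.66 + 3329.69 + 106.38 = 309115.10
Ad valorem component: 309115.10 × 7.4% = 22874.52
Specific component: 23957 × 4.01 = 96067.57
Import duty = 22874.52 + 96067.57 = 118942.09
Buyer bears: origin terminal 371.66 + freight 3329.69 + insurance 106.38 + delivery 1287.46 + duty 118942.09 = 124037.28
Landed cost = invoice 305307.37 + 124037.28 = 429344.65

Total landed cost: CAD 429344.65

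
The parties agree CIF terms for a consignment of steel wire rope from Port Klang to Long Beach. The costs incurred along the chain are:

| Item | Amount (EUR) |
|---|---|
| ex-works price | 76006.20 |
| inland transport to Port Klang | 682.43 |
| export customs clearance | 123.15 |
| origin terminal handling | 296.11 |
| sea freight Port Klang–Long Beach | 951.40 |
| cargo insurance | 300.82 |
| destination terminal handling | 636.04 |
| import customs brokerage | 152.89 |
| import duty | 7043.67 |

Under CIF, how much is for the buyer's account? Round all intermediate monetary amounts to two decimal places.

CIF: the seller pays costs through ocean freight and marine insurance to the destination port.
Seller's account: goods 76006.20 + inland to port 682.43 + export clearance 123.15 + origin terminal 296.11 + freight 951.40 + insurance 300.82 = 78360.11
Buyer's account: destination terminal 636.04 + brokerage 152.89 + duty 7043.67 = 7832.60

Buyer's account: EUR 7832.60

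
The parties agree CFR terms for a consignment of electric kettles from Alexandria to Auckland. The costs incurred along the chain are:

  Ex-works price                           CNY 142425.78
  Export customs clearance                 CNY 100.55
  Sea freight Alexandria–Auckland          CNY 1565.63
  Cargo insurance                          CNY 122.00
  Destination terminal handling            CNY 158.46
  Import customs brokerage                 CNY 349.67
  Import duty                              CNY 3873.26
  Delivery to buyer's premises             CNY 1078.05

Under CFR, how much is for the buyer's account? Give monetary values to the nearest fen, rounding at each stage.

Buyer's account: CNY 5581.44

CFR: the seller pays costs through ocean freight to the destination port, but not insurance.
Seller's account: goods 142425.78 + export clearance 100.55 + freight 1565.63 = 144091.96
Buyer's account: insurance 122.00 + destination terminal 158.46 + brokerage 349.67 + duty 3873.26 + delivery 1078.05 = 5581.44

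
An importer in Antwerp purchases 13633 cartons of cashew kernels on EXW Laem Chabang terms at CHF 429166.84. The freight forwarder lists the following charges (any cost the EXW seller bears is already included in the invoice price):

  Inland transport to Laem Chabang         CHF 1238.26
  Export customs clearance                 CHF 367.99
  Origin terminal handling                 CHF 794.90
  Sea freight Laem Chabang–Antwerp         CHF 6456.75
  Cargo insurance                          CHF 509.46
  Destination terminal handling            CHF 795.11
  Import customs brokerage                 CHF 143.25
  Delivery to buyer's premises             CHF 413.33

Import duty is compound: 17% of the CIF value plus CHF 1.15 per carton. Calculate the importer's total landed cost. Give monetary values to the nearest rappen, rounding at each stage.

Total landed cost: CHF 530114.65

EXW: the seller makes goods available at their premises; the buyer bears all onward costs.
CIF value = EXW price + inland to port + export clearance + origin terminal + freight + insurance = 429166.84 + 1238.26 + 367.99 + 794.90 + 6456.75 + 509.46 = 438534.20
Ad valorem component: 438534.20 × 17% = 74550.81
Specific component: 13633 × 1.15 = 15677.95
Import duty = 74550.81 + 15677.95 = 90228.76
Buyer bears: inland to port 1238.26 + export clearance 367.99 + origin terminal 794.90 + freight 6456.75 + insurance 509.46 + destination terminal 795.11 + brokerage 143.25 + delivery 413.33 + duty 90228.76 = 100947.81
Landed cost = invoice 429166.84 + 100947.81 = 530114.65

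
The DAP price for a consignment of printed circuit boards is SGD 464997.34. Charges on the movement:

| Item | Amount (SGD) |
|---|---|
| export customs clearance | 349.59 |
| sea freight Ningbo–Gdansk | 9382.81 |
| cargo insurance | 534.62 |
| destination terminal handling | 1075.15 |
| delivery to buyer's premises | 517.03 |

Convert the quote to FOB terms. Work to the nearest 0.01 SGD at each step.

FOB price: SGD 453487.73

Not relevant to the conversion: export clearance — on the seller under both DAP and FOB; already in the DAP price and stays in the FOB price.
From DAP to FOB, the seller no longer bears: freight, insurance, destination terminal, delivery.
FOB price = 464997.34 − 9382.81 − 534.62 − 1075.15 − 517.03 = 453487.73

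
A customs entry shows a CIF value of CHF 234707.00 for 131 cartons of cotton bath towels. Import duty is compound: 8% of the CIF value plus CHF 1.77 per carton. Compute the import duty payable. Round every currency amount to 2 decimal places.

Import duty: CHF 19008.43

Ad valorem component: 234707.00 × 8% = 18776.56
Specific component: 131 × 1.77 = 231.87
Import duty = 18776.56 + 231.87 = 19008.43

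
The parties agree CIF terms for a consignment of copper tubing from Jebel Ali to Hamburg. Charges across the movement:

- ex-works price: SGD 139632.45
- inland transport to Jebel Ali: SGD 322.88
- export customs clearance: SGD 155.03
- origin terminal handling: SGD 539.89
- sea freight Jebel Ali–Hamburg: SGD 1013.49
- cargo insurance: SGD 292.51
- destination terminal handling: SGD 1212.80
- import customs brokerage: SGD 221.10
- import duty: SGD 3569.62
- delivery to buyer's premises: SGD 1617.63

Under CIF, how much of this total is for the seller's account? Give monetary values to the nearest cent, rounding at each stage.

CIF: the seller pays costs through ocean freight and marine insurance to the destination port.
Seller's account: goods 139632.45 + inland to port 322.88 + export clearance 155.03 + origin terminal 539.89 + freight 1013.49 + insurance 292.51 = 141956.25
Buyer's account: destination terminal 1212.80 + brokerage 221.10 + duty 3569.62 + delivery 1617.63 = 6621.15

Seller's account: SGD 141956.25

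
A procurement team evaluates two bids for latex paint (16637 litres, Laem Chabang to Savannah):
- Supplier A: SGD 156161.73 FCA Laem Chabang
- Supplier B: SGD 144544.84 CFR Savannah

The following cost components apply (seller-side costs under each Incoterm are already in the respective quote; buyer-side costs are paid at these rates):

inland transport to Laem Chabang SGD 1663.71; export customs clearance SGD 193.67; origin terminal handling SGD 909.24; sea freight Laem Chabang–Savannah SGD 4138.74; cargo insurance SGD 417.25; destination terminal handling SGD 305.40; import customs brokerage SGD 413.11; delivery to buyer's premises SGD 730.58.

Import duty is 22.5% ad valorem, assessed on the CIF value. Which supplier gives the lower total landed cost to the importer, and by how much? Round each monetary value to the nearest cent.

Supplier B is cheaper by SGD 20414.47

Supplier A (FCA):
CIF value = FCA price + origin terminal + freight + insurance = 156161.73 + 909.24 + 4138.74 + 417.25 = 161626.96
Import duty = 161626.96 × 22.5% = 36366.07
Buyer bears (A): 909.24 + 4138.74 + 417.25 + 305.40 + 413.11 + 730.58 = 6914.32
Landed cost (A) = invoice 156161.73 + 6914.32 + duty 36366.07 = 199442.12
Supplier B (CFR):
CIF value = CFR price + insurance = 144544.84 + 417.25 = 144962.09
Import duty = 144962.09 × 22.5% = 32616.47
Buyer bears (B): 417.25 + 305.40 + 413.11 + 730.58 = 1866.34
Landed cost (B) = invoice 144544.84 + 1866.34 + duty 32616.47 = 179027.65
Difference = |199442.12 − 179027.65| = 20414.47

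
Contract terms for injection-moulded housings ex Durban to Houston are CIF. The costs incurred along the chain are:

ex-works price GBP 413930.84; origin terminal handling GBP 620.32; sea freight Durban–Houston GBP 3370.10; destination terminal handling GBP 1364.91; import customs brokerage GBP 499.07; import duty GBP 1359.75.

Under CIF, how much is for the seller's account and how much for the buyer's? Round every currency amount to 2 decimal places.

Seller: GBP 417921.26; buyer: GBP 3223.73

CIF: the seller pays costs through ocean freight and marine insurance to the destination port.
Seller's account: goods 413930.84 + origin terminal 620.32 + freight 3370.10 = 417921.26
Buyer's account: destination terminal 1364.91 + brokerage 499.07 + duty 1359.75 = 3223.73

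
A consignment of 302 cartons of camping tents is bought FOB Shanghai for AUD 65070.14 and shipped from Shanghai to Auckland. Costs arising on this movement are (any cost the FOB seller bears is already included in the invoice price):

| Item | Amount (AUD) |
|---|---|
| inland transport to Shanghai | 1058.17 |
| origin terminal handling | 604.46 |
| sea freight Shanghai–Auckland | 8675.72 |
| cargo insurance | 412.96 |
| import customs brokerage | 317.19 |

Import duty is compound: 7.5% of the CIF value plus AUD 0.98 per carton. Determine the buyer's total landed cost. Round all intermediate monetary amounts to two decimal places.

FOB: the seller bears costs until goods are on board at the origin port; the buyer bears freight, insurance and all costs thereafter.
Already in the invoice (seller's account under FOB): inland to port, origin terminal — exclude.
CIF value = FOB price + freight + insurance = 65070.14 + 8675.72 + 412.96 = 74158.82
Ad valorem component: 74158.82 × 7.5% = 5561.91
Specific component: 302 × 0.98 = 295.96
Import duty = 5561.91 + 295.96 = 5857.87
Buyer bears: freight 8675.72 + insurance 412.96 + brokerage 317.19 + duty 5857.87 = 15263.74
Landed cost = invoice 65070.14 + 15263.74 = 80333.88

Total landed cost: AUD 80333.88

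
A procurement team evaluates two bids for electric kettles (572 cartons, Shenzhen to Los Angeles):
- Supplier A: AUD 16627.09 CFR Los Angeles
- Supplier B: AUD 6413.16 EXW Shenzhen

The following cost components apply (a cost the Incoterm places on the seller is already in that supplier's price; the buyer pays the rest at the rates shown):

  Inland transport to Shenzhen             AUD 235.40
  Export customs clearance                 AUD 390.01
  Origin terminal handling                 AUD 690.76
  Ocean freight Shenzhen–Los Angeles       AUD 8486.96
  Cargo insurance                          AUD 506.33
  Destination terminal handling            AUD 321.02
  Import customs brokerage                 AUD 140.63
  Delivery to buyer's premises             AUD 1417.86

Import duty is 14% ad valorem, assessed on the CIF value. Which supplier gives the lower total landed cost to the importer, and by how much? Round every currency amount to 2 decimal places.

Supplier A (CFR):
CIF value = CFR price + insurance = 16627.09 + 506.33 = 17133.42
Import duty = 17133.42 × 14% = 2398.68
Buyer bears (A): 506.33 + 321.02 + 140.63 + 1417.86 = 2385.84
Landed cost (A) = invoice 16627.09 + 2385.84 + duty 2398.68 = 21411.61
Supplier B (EXW):
CIF value = EXW price + inland to port + export clearance + origin terminal + freight + insurance = 6413.16 + 235.40 + 390.01 + 690.76 + 8486.96 + 506.33 = 16722.62
Import duty = 16722.62 × 14% = 2341.17
Buyer bears (B): 235.40 + 390.01 + 690.76 + 8486.96 + 506.33 + 321.02 + 140.63 + 1417.86 = 12188.97
Landed cost (B) = invoice 6413.16 + 12188.97 + duty 2341.17 = 20943.30
Difference = |21411.61 − 20943.30| = 468.31

Supplier B is cheaper by AUD 468.31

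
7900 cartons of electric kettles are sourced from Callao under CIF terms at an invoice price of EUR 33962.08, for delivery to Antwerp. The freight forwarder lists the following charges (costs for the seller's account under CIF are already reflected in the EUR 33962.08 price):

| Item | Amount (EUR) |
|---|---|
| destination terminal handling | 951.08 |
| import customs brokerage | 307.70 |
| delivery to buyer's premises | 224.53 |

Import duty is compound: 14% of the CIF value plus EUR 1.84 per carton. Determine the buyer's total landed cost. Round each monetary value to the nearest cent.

Total landed cost: EUR 54736.08

CIF: the seller pays costs through ocean freight and marine insurance to the destination port.
The CIF price already equals the CIF value: 33962.08
Ad valorem component: 33962.08 × 14% = 4754.69
Specific component: 7900 × 1.84 = 14536.00
Import duty = 4754.69 + 14536.00 = 19290.69
Buyer bears: destination terminal 951.08 + brokerage 307.70 + delivery 224.53 + duty 19290.69 = 20774.00
Landed cost = invoice 33962.08 + 20774.00 = 54736.08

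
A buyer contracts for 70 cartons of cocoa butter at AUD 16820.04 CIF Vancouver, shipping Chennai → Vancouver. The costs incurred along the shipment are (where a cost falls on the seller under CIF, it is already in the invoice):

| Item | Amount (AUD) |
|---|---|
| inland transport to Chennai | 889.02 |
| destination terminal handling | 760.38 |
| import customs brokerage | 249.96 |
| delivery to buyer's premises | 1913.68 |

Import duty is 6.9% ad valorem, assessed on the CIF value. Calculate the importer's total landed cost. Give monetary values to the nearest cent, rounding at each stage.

Total landed cost: AUD 20904.64

CIF: the seller pays costs through ocean freight and marine insurance to the destination port.
Already in the invoice (seller's account under CIF): inland to port — exclude.
The CIF price already equals the CIF value: 16820.04
Import duty = 16820.04 × 6.9% = 1160.58
Buyer bears: destination terminal 760.38 + brokerage 249.96 + delivery 1913.68 + duty 1160.58 = 4084.60
Landed cost = invoice 16820.04 + 4084.60 = 20904.64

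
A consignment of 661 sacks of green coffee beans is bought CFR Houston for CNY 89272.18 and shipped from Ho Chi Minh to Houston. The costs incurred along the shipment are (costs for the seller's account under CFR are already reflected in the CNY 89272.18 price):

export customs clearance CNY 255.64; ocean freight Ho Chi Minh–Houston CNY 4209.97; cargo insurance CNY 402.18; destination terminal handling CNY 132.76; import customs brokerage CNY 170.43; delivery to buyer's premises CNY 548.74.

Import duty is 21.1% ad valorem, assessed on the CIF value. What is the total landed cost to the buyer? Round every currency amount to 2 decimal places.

CFR: the seller pays costs through ocean freight to the destination port, but not insurance.
Already in the invoice (seller's account under CFR): export clearance, freight — exclude.
CIF value = CFR price + insurance = 89272.18 + 402.18 = 89674.36
Import duty = 89674.36 × 21.1% = 18921.29
Buyer bears: insurance 402.18 + destination terminal 132.76 + brokerage 170.43 + delivery 548.74 + duty 18921.29 = 20175.40
Landed cost = invoice 89272.18 + 20175.40 = 109447.58

Total landed cost: CNY 109447.58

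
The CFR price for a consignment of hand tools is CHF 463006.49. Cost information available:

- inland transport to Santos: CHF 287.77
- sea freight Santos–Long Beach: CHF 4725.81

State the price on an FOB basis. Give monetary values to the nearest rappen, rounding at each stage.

Not relevant to the conversion: inland to port — on the seller under both CFR and FOB; already in the CFR price and stays in the FOB price.
From CFR to FOB, the seller no longer bears: freight.
FOB price = 463006.49 − 4725.81 = 458280.68

FOB price: CHF 458280.68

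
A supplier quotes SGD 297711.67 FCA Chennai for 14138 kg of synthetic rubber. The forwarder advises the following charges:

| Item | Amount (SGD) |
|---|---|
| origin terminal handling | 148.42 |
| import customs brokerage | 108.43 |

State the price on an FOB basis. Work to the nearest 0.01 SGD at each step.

FOB price: SGD 297860.09

Not relevant to the conversion: brokerage — on the buyer under both terms; not part of either seller's price.
From FCA to FOB, the seller additionally bears: origin terminal.
FOB price = 297711.67 + 148.42 = 297860.09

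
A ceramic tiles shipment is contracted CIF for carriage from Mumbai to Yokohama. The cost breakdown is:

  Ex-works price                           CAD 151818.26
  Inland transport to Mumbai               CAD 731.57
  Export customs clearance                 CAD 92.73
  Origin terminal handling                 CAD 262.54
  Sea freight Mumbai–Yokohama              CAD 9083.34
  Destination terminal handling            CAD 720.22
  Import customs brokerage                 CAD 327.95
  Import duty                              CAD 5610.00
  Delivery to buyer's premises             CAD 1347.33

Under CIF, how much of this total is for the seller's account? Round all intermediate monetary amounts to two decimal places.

Seller's account: CAD 161988.44

CIF: the seller pays costs through ocean freight and marine insurance to the destination port.
Seller's account: goods 151818.26 + inland to port 731.57 + export clearance 92.73 + origin terminal 262.54 + freight 9083.34 = 161988.44
Buyer's account: destination terminal 720.22 + brokerage 327.95 + duty 5610.00 + delivery 1347.33 = 8005.50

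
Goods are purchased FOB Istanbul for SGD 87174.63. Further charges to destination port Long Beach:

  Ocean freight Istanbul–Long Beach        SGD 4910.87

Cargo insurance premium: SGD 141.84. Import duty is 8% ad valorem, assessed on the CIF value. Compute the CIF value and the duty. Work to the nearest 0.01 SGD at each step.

CIF value: SGD 92227.34; import duty: SGD 7378.19

CIF = FOB price + freight + insurance
CIF = 87174.63 + 4910.87 + 141.84 = 92227.34
Import duty = 92227.34 × 8% = 7378.19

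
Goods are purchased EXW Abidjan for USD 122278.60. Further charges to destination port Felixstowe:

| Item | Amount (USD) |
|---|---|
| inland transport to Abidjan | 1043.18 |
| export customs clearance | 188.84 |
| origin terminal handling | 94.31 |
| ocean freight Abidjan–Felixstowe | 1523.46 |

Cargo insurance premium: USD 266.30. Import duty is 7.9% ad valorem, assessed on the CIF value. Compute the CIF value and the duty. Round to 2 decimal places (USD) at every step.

CIF value: USD 125394.69; import duty: USD 9906.18

CIF = EXW price + pre-shipment costs + freight + insurance
CIF = 122278.60 + 1043.18 + 188.84 + 94.31 + 1523.46 + 266.30 = 125394.69
Import duty = 125394.69 × 7.9% = 9906.18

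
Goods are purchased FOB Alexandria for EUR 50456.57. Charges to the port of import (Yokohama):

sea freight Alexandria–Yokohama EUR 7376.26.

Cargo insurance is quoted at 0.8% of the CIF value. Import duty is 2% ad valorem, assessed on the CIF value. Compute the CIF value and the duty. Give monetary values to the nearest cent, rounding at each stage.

Let C be the CIF value. C = FOB price + freight + 0.8% × C
C − 0.8% × C = 50456.57 + 7376.26
0.992 × C = 57832.83
C = 57832.83 / 0.992 = 58299.22
Insurance premium = 0.8% × 58299.22 = 466.39
Import duty = 58299.22 × 2% = 1165.98

CIF value: EUR 58299.22; import duty: EUR 1165.98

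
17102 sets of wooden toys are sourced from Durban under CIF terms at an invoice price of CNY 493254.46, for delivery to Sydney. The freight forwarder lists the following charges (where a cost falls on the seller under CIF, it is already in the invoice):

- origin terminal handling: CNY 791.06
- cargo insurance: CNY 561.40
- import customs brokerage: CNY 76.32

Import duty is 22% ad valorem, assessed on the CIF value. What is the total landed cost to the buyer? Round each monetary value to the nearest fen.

Total landed cost: CNY 601846.76

CIF: the seller pays costs through ocean freight and marine insurance to the destination port.
Already in the invoice (seller's account under CIF): origin terminal, insurance — exclude.
The CIF price already equals the CIF value: 493254.46
Import duty = 493254.46 × 22% = 108515.98
Buyer bears: brokerage 76.32 + duty 108515.98 = 108592.30
Landed cost = invoice 493254.46 + 108592.30 = 601846.76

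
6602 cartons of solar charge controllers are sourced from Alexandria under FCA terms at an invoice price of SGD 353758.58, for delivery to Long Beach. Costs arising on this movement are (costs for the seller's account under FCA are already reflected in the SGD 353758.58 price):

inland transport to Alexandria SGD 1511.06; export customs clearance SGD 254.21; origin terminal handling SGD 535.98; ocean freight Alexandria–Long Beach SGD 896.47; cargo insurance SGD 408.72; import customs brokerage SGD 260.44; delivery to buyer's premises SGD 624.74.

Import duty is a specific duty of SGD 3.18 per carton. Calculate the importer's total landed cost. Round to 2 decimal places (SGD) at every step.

FCA: the seller delivers export-cleared goods to the carrier; the buyer bears costs from that point.
Already in the invoice (seller's account under FCA): inland to port, export clearance — exclude.
CIF value = FCA price + origin terminal + freight + insurance = 353758.58 + 535.98 + 896.47 + 408.72 = 355599.75
Import duty = 6602 × 3.18 = 20994.36
Buyer bears: origin terminal 535.98 + freight 896.47 + insurance 408.72 + brokerage 260.44 + delivery 624.74 + duty 20994.36 = 23720.71
Landed cost = invoice 353758.58 + 23720.71 = 377479.29

Total landed cost: SGD 377479.29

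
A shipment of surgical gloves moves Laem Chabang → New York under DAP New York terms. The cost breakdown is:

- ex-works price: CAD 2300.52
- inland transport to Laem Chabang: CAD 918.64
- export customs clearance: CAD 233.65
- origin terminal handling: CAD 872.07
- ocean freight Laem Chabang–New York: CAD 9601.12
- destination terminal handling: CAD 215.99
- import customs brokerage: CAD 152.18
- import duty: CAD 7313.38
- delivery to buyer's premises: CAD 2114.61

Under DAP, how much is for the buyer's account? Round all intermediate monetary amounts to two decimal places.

Buyer's account: CAD 7465.56

DAP: the seller bears all costs to the named destination except import duty and clearance.
Seller's account: goods 2300.52 + inland to port 918.64 + export clearance 233.65 + origin terminal 872.07 + freight 9601.12 + destination terminal 215.99 + delivery 2114.61 = 16256.60
Buyer's account: brokerage 152.18 + duty 7313.38 = 7465.56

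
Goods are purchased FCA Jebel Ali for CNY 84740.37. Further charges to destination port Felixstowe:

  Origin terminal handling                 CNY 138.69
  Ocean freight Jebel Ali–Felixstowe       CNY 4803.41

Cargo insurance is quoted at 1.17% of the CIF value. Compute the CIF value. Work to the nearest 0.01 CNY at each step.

Let C be the CIF value. C = FCA price + pre-shipment costs + freight + 1.17% × C
C − 1.17% × C = 84740.37 + 138.69 + 4803.41
0.9883 × C = 89682.47
C = 89682.47 / 0.9883 = 90744.18
Insurance premium = 1.17% × 90744.18 = 1061.71

CIF value: CNY 90744.18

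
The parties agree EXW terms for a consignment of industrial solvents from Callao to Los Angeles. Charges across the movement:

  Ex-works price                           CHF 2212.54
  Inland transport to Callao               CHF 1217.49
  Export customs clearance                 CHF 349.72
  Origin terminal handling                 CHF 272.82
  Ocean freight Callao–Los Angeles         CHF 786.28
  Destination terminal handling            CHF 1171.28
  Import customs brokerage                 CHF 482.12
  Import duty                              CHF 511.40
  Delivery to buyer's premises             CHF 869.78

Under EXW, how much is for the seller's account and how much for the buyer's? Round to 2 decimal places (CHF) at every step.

EXW: the seller makes goods available at their premises; the buyer bears all onward costs.
Seller's account: goods 2212.54 = 2212.54
Buyer's account: inland to port 1217.49 + export clearance 349.72 + origin terminal 272.82 + freight 786.28 + destination terminal 1171.28 + brokerage 482.12 + duty 511.40 + delivery 869.78 = 5660.89

Seller: CHF 2212.54; buyer: CHF 5660.89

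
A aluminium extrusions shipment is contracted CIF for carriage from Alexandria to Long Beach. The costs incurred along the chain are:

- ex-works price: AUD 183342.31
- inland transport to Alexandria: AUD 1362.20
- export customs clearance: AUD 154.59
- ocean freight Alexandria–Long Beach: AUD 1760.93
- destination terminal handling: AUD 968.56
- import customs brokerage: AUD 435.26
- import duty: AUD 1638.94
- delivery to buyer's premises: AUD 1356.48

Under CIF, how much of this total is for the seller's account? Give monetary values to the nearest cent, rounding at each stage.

Seller's account: AUD 186620.03

CIF: the seller pays costs through ocean freight and marine insurance to the destination port.
Seller's account: goods 183342.31 + inland to port 1362.20 + export clearance 154.59 + freight 1760.93 = 186620.03
Buyer's account: destination terminal 968.56 + brokerage 435.26 + duty 1638.94 + delivery 1356.48 = 4399.24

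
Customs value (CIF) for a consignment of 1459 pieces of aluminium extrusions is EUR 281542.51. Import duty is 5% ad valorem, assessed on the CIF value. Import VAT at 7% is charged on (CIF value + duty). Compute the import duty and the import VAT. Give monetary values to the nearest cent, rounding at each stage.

Import duty = 281542.51 × 5% = 14077.13
VAT base = CIF + duty = 281542.51 + 14077.13 = 295619.64
Import VAT = 295619.64 × 7% = 20693.37

Import duty: EUR 14077.13; import VAT: EUR 20693.37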